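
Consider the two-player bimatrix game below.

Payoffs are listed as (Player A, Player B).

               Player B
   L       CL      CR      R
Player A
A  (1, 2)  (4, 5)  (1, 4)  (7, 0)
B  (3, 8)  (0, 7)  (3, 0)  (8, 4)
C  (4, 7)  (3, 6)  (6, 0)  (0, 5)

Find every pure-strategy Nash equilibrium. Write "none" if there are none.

Player A against L: payoffs 1, 3, 4 → best response C.
Player A against CL: payoffs 4, 0, 3 → best response A.
Player A against CR: payoffs 1, 3, 6 → best response C.
Player A against R: payoffs 7, 8, 0 → best response B.
Player B against A: payoffs 2, 5, 4, 0 → best response CL.
Player B against B: payoffs 8, 7, 0, 4 → best response L.
Player B against C: payoffs 7, 6, 0, 5 → best response L.
Mutual best responses: (A, CL); (C, L).

The pure Nash equilibria are (A, CL); (C, L).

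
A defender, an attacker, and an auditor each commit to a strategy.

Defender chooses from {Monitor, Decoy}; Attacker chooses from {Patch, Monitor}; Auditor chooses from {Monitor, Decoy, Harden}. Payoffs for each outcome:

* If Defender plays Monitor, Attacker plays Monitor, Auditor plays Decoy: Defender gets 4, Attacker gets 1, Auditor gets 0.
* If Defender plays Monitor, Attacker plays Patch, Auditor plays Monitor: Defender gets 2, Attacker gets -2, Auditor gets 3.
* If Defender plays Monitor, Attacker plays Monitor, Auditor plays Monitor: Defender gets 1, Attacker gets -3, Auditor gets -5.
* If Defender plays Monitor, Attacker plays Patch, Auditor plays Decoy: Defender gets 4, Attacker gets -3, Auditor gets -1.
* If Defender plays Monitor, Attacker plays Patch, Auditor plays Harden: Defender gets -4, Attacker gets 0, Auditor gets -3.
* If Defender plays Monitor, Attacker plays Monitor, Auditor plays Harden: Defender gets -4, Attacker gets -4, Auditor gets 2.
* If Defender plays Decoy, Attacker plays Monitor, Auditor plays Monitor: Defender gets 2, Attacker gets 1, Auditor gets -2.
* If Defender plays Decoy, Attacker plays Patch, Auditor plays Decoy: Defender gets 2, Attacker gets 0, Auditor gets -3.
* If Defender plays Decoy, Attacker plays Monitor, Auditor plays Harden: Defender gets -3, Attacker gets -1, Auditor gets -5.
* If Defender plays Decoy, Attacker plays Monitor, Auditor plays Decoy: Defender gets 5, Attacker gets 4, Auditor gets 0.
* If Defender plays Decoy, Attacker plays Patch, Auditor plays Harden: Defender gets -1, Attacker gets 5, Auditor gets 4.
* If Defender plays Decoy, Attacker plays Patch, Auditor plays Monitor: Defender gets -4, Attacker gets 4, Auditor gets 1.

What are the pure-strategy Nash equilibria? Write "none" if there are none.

The pure Nash equilibria are (Monitor, Patch, Monitor), (Decoy, Patch, Harden), (Decoy, Monitor, Decoy).

For each player, find the best response to each opponent profile; mutual best responses are the pure NE.
Defender against (Patch, Monitor): payoffs 2, -4 → best response Monitor.
Defender against (Patch, Decoy): payoffs 4, 2 → best response Monitor.
Defender against (Patch, Harden): payoffs -4, -1 → best response Decoy.
Defender against (Monitor, Monitor): payoffs 1, 2 → best response Decoy.
Defender against (Monitor, Decoy): payoffs 4, 5 → best response Decoy.
Defender against (Monitor, Harden): payoffs -4, -3 → best response Decoy.
Attacker against (Monitor, Monitor): payoffs -2, -3 → best response Patch.
Attacker against (Monitor, Decoy): payoffs -3, 1 → best response Monitor.
Attacker against (Monitor, Harden): payoffs 0, -4 → best response Patch.
Attacker against (Decoy, Monitor): payoffs 4, 1 → best response Patch.
Attacker against (Decoy, Decoy): payoffs 0, 4 → best response Monitor.
Attacker against (Decoy, Harden): payoffs 5, -1 → best response Patch.
Auditor against (Monitor, Patch): payoffs 3, -1, -3 → best response Monitor.
Auditor against (Monitor, Monitor): payoffs -5, 0, 2 → best response Harden.
Auditor against (Decoy, Patch): payoffs 1, -3, 4 → best response Harden.
Auditor against (Decoy, Monitor): payoffs -2, 0, -5 → best response Decoy.
Mutual best responses: (Monitor, Patch, Monitor); (Decoy, Patch, Harden); (Decoy, Monitor, Decoy).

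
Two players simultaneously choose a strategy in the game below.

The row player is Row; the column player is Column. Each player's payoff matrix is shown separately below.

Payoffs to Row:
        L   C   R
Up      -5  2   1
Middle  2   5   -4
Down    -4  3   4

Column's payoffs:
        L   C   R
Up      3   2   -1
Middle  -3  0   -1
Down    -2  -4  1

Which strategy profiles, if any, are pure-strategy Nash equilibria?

Mark each player's best response to every combination of opponents' strategies; a profile where every player is best-responding is a pure Nash equilibrium.
Row against L: payoffs -5, 2, -4 → best response Middle.
Row against C: payoffs 2, 5, 3 → best response Middle.
Row against R: payoffs 1, -4, 4 → best response Down.
Column against Up: payoffs 3, 2, -1 → best response L.
Column against Middle: payoffs -3, 0, -1 → best response C.
Column against Down: payoffs -2, -4, 1 → best response R.
Mutual best responses: (Middle, C); (Down, R).

(Middle, C); (Down, R)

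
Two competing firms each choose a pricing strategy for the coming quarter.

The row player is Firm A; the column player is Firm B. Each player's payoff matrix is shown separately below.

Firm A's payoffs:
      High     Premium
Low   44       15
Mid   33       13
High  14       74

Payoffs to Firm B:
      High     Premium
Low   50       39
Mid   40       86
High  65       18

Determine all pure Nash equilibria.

Firm A against High: payoffs 44, 33, 14 → best response Low.
Firm A against Premium: payoffs 15, 13, 74 → best response High.
Firm B against Low: payoffs 50, 39 → best response High.
Firm B against Mid: payoffs 40, 86 → best response Premium.
Firm B against High: payoffs 65, 18 → best response High.
Mutual best responses: (Low, High).

Pure NE: (Low, High)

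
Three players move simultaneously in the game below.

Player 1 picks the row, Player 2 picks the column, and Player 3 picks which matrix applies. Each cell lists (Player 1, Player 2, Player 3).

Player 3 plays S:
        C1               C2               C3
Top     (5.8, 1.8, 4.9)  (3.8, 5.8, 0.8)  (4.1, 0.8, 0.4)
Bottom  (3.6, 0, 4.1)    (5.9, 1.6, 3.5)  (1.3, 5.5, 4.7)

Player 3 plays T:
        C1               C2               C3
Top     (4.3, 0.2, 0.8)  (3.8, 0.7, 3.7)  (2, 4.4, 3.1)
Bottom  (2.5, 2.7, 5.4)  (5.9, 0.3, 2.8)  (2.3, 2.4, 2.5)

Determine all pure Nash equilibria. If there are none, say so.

none

For each player, find the best response to each opponent profile; mutual best responses are the pure NE.
Player 1 against (C1, S): payoffs 5.8, 3.6 → best response Top.
Player 1 against (C1, T): payoffs 4.3, 2.5 → best response Top.
Player 1 against (C2, S): payoffs 3.8, 5.9 → best response Bottom.
Player 1 against (C2, T): payoffs 3.8, 5.9 → best response Bottom.
Player 1 against (C3, S): payoffs 4.1, 1.3 → best response Top.
Player 1 against (C3, T): payoffs 2, 2.3 → best response Bottom.
Player 2 against (Top, S): payoffs 1.8, 5.8, 0.8 → best response C2.
Player 2 against (Top, T): payoffs 0.2, 0.7, 4.4 → best response C3.
Player 2 against (Bottom, S): payoffs 0, 1.6, 5.5 → best response C3.
Player 2 against (Bottom, T): payoffs 2.7, 0.3, 2.4 → best response C1.
Player 3 against (Top, C1): payoffs 4.9, 0.8 → best response S.
Player 3 against (Top, C2): payoffs 0.8, 3.7 → best response T.
Player 3 against (Top, C3): payoffs 0.4, 3.1 → best response T.
Player 3 against (Bottom, C1): payoffs 4.1, 5.4 → best response T.
Player 3 against (Bottom, C2): payoffs 3.5, 2.8 → best response S.
Player 3 against (Bottom, C3): payoffs 4.7, 2.5 → best response S.
No profile is a mutual best response for all players.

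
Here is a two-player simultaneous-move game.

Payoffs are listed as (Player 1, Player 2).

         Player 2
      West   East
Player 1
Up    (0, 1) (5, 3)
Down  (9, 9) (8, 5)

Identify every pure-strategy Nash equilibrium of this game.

Mark each player's best response to every combination of opponents' strategies; a profile where every player is best-responding is a pure Nash equilibrium.
Player 1 against West: payoffs 0, 9 → best response Down.
Player 1 against East: payoffs 5, 8 → best response Down.
Player 2 against Up: payoffs 1, 3 → best response East.
Player 2 against Down: payoffs 9, 5 → best response West.
Mutual best responses: (Down, West).

Pure NE: (Down, West)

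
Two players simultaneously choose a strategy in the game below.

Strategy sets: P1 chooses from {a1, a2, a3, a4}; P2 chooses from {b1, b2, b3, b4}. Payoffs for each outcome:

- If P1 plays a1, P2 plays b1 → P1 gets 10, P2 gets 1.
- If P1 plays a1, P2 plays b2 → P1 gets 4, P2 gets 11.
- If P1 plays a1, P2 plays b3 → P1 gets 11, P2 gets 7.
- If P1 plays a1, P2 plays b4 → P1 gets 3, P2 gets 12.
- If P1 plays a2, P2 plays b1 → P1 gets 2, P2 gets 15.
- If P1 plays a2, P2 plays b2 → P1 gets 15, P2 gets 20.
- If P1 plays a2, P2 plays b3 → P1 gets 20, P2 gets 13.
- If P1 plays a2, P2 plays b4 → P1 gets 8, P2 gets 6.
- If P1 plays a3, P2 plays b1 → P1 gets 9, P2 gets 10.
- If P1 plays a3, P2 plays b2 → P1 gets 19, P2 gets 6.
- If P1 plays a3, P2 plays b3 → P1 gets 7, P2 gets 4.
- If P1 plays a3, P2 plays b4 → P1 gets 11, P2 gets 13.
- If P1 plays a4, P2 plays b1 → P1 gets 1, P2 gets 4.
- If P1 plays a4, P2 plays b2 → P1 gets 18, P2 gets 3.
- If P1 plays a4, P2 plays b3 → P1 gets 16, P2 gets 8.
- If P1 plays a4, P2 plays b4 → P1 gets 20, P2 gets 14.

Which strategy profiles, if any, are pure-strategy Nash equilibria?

(a4, b4)

Mark each player's best response to every combination of opponents' strategies; a profile where every player is best-responding is a pure Nash equilibrium.
P1 against b1: payoffs 10, 2, 9, 1 → best response a1.
P1 against b2: payoffs 4, 15, 19, 18 → best response a3.
P1 against b3: payoffs 11, 20, 7, 16 → best response a2.
P1 against b4: payoffs 3, 8, 11, 20 → best response a4.
P2 against a1: payoffs 1, 11, 7, 12 → best response b4.
P2 against a2: payoffs 15, 20, 13, 6 → best response b2.
P2 against a3: payoffs 10, 6, 4, 13 → best response b4.
P2 against a4: payoffs 4, 3, 8, 14 → best response b4.
Mutual best responses: (a4, b4).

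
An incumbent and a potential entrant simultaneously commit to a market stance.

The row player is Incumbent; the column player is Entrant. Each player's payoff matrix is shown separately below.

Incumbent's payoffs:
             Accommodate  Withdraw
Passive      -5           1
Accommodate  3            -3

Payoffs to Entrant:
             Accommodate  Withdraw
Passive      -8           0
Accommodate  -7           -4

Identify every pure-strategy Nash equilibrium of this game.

Incumbent against Accommodate: payoffs -5, 3 → best response Accommodate.
Incumbent against Withdraw: payoffs 1, -3 → best response Passive.
Entrant against Passive: payoffs -8, 0 → best response Withdraw.
Entrant against Accommodate: payoffs -7, -4 → best response Withdraw.
Mutual best responses: (Passive, Withdraw).

The unique pure-strategy Nash equilibrium is (Passive, Withdraw).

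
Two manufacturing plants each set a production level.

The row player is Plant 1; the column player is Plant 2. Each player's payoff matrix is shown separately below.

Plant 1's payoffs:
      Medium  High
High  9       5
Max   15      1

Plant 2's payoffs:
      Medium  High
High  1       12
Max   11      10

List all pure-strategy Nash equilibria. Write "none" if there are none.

The pure Nash equilibria are (High, High) and (Max, Medium).

(High, Medium): Plant 1 can switch to Max (9 → 15). Not NE.
(High, High): Plant 1 gets 5, best alternative 1; Plant 2 gets 12, best alternative 1. No profitable deviation — NE.
(Max, Medium): Plant 1 gets 15, best alternative 9; Plant 2 gets 11, best alternative 10. No profitable deviation — NE.
(Max, High): Plant 1 can switch to High (1 → 5). Not NE.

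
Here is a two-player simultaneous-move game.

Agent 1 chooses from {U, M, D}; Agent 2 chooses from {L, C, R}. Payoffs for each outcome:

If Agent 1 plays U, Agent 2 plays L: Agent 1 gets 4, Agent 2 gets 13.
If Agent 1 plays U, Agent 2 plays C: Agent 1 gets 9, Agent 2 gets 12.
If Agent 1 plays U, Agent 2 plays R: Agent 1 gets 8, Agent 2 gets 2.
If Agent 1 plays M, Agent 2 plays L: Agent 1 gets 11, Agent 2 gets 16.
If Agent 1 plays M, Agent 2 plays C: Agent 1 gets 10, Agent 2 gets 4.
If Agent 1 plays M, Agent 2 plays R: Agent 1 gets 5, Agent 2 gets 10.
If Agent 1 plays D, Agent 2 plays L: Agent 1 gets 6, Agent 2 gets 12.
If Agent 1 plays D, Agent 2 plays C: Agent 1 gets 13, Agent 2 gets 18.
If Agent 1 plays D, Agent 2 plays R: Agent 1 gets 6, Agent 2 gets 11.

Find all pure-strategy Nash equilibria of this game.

The pure Nash equilibria are (M, L); (D, C).

Agent 1 against L: payoffs 4, 11, 6 → best response M.
Agent 1 against C: payoffs 9, 10, 13 → best response D.
Agent 1 against R: payoffs 8, 5, 6 → best response U.
Agent 2 against U: payoffs 13, 12, 2 → best response L.
Agent 2 against M: payoffs 16, 4, 10 → best response L.
Agent 2 against D: payoffs 12, 18, 11 → best response C.
Mutual best responses: (M, L); (D, C).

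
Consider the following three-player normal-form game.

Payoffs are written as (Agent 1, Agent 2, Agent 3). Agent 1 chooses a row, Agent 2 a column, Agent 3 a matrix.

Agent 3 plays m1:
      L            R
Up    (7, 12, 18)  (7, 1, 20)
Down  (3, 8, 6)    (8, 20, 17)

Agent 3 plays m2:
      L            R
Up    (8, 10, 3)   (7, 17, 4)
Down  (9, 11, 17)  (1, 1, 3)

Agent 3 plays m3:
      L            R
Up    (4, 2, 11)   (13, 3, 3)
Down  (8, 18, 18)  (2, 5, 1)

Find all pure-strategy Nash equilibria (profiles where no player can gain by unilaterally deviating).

The pure Nash equilibria are (Up, L, m1) and (Down, L, m3) and (Down, R, m1).

(Up, L, m1): Agent 1 gets 7, best alternative 3; Agent 2 gets 12, best alternative 1; Agent 3 gets 18, best alternative 11. No profitable deviation — NE.
(Up, L, m2): Agent 1 can switch to Down (8 → 9). Not NE.
(Up, L, m3): Agent 1 can switch to Down (4 → 8). Not NE.
(Up, R, m1): Agent 1 can switch to Down (7 → 8). Not NE.
(Up, R, m2): Agent 3 can switch to m1 (4 → 20). Not NE.
(Up, R, m3): Agent 3 can switch to m1 (3 → 20). Not NE.
(Down, L, m1): Agent 1 can switch to Up (3 → 7). Not NE.
(Down, L, m3): Agent 1 gets 8, best alternative 4; Agent 2 gets 18, best alternative 5; Agent 3 gets 18, best alternative 17. No profitable deviation — NE.
(Down, R, m1): Agent 1 gets 8, best alternative 7; Agent 2 gets 20, best alternative 8; Agent 3 gets 17, best alternative 3. No profitable deviation — NE.
(The remaining 3 profiles each have a profitable deviation by the same check.)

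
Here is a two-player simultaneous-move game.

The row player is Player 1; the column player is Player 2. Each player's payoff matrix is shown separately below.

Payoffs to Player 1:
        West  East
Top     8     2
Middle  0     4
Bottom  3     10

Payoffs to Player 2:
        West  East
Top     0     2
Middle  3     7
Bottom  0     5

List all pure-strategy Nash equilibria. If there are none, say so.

(Top, West): Player 2 can switch to East (0 → 2). Not NE.
(Top, East): Player 1 can switch to Middle (2 → 4). Not NE.
(Middle, West): Player 1 can switch to Top (0 → 8). Not NE.
(Middle, East): Player 1 can switch to Bottom (4 → 10). Not NE.
(Bottom, West): Player 1 can switch to Top (3 → 8). Not NE.
(Bottom, East): Player 1 gets 10, best alternative 4; Player 2 gets 5, best alternative 0. No profitable deviation — NE.

The unique pure-strategy Nash equilibrium is (Bottom, East).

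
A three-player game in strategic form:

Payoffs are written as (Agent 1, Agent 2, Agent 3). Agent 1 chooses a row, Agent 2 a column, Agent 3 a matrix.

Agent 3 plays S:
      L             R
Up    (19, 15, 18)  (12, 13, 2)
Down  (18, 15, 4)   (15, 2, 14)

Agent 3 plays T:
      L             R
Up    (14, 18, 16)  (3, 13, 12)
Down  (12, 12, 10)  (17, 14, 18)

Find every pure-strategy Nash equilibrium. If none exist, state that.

Agent 1 against (L, S): payoffs 19, 18 → best response Up.
Agent 1 against (L, T): payoffs 14, 12 → best response Up.
Agent 1 against (R, S): payoffs 12, 15 → best response Down.
Agent 1 against (R, T): payoffs 3, 17 → best response Down.
Agent 2 against (Up, S): payoffs 15, 13 → best response L.
Agent 2 against (Up, T): payoffs 18, 13 → best response L.
Agent 2 against (Down, S): payoffs 15, 2 → best response L.
Agent 2 against (Down, T): payoffs 12, 14 → best response R.
Agent 3 against (Up, L): payoffs 18, 16 → best response S.
Agent 3 against (Up, R): payoffs 2, 12 → best response T.
Agent 3 against (Down, L): payoffs 4, 10 → best response T.
Agent 3 against (Down, R): payoffs 14, 18 → best response T.
Mutual best responses: (Up, L, S); (Down, R, T).

Pure-strategy Nash equilibria: (Up, L, S), (Down, R, T)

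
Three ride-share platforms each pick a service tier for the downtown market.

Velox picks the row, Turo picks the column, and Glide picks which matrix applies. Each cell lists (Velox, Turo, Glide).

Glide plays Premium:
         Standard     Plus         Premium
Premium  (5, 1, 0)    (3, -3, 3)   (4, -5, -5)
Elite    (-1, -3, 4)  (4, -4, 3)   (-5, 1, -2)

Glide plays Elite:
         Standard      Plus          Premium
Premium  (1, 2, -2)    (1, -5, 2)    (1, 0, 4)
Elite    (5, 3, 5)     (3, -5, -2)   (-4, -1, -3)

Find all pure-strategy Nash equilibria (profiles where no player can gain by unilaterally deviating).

(Premium, Standard, Premium); (Elite, Standard, Elite)

Check each profile: it is a Nash equilibrium iff no player can strictly gain by switching unilaterally.
(Premium, Standard, Premium): Velox gets 5, best alternative -1; Turo gets 1, best alternative -3; Glide gets 0, best alternative -2. No profitable deviation — NE.
(Premium, Standard, Elite): Velox can switch to Elite (1 → 5). Not NE.
(Premium, Plus, Premium): Velox can switch to Elite (3 → 4). Not NE.
(Premium, Plus, Elite): Velox can switch to Elite (1 → 3). Not NE.
(Premium, Premium, Premium): Turo can switch to Standard (-5 → 1). Not NE.
(Premium, Premium, Elite): Turo can switch to Standard (0 → 2). Not NE.
(Elite, Standard, Premium): Velox can switch to Premium (-1 → 5). Not NE.
(Elite, Standard, Elite): Velox gets 5, best alternative 1; Turo gets 3, best alternative -1; Glide gets 5, best alternative 4. No profitable deviation — NE.
(Elite, Plus, Premium): Turo can switch to Standard (-4 → -3). Not NE.
(Elite, Plus, Elite): Turo can switch to Standard (-5 → 3). Not NE.
(Elite, Premium, Premium): Velox can switch to Premium (-5 → 4). Not NE.
(Elite, Premium, Elite): Velox can switch to Premium (-4 → 1). Not NE.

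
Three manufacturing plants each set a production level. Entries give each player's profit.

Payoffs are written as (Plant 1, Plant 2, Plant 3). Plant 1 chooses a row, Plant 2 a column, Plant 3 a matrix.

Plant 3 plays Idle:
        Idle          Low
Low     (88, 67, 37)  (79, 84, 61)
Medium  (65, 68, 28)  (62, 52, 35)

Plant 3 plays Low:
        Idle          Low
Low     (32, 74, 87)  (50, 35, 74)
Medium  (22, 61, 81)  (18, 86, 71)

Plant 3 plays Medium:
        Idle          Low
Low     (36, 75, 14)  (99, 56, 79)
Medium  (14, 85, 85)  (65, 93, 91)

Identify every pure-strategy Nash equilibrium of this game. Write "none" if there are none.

The unique pure-strategy Nash equilibrium is (Low, Idle, Low).

Mark each player's best response to every combination of opponents' strategies; a profile where every player is best-responding is a pure Nash equilibrium.
Plant 1 against (Idle, Idle): payoffs 88, 65 → best response Low.
Plant 1 against (Idle, Low): payoffs 32, 22 → best response Low.
Plant 1 against (Idle, Medium): payoffs 36, 14 → best response Low.
Plant 1 against (Low, Idle): payoffs 79, 62 → best response Low.
Plant 1 against (Low, Low): payoffs 50, 18 → best response Low.
Plant 1 against (Low, Medium): payoffs 99, 65 → best response Low.
Plant 2 against (Low, Idle): payoffs 67, 84 → best response Low.
Plant 2 against (Low, Low): payoffs 74, 35 → best response Idle.
Plant 2 against (Low, Medium): payoffs 75, 56 → best response Idle.
Plant 2 against (Medium, Idle): payoffs 68, 52 → best response Idle.
Plant 2 against (Medium, Low): payoffs 61, 86 → best response Low.
Plant 2 against (Medium, Medium): payoffs 85, 93 → best response Low.
Plant 3 against (Low, Idle): payoffs 37, 87, 14 → best response Low.
Plant 3 against (Low, Low): payoffs 61, 74, 79 → best response Medium.
Plant 3 against (Medium, Idle): payoffs 28, 81, 85 → best response Medium.
Plant 3 against (Medium, Low): payoffs 35, 71, 91 → best response Medium.
Mutual best responses: (Low, Idle, Low).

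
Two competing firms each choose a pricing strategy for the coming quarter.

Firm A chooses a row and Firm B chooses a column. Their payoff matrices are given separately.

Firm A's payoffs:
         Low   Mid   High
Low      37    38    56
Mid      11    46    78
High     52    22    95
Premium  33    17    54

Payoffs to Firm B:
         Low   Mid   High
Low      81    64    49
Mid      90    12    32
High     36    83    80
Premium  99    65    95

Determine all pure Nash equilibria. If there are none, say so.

(Low, Low): Firm A can switch to High (37 → 52). Not NE.
(Low, Mid): Firm A can switch to Mid (38 → 46). Not NE.
(Low, High): Firm A can switch to Mid (56 → 78). Not NE.
(Mid, Low): Firm A can switch to Low (11 → 37). Not NE.
(Mid, Mid): Firm B can switch to Low (12 → 90). Not NE.
(Mid, High): Firm A can switch to High (78 → 95). Not NE.
(High, Low): Firm B can switch to Mid (36 → 83). Not NE.
(High, Mid): Firm A can switch to Low (22 → 38). Not NE.
(High, High): Firm B can switch to Mid (80 → 83). Not NE.
(Premium, Low): Firm A can switch to Low (33 → 37). Not NE.
(The remaining 2 profiles each have a profitable deviation by the same check.)

There is no pure-strategy Nash equilibrium.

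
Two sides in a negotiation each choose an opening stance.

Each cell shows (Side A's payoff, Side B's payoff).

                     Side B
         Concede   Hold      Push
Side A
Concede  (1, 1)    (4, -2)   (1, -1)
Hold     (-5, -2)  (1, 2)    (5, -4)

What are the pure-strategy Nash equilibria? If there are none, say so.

For each player, find the best response to each opponent profile; mutual best responses are the pure NE.
Side A against Concede: payoffs 1, -5 → best response Concede.
Side A against Hold: payoffs 4, 1 → best response Concede.
Side A against Push: payoffs 1, 5 → best response Hold.
Side B against Concede: payoffs 1, -2, -1 → best response Concede.
Side B against Hold: payoffs -2, 2, -4 → best response Hold.
Mutual best responses: (Concede, Concede).

The unique pure-strategy Nash equilibrium is (Concede, Concede).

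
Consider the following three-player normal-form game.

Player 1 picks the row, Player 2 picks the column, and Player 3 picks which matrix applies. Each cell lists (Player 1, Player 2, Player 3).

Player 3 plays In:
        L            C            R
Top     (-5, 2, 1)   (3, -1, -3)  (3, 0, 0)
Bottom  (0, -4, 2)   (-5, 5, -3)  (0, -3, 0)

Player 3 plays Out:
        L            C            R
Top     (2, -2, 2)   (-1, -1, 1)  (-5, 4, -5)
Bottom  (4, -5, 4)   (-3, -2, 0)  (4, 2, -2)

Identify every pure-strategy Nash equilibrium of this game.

For each player, find the best response to each opponent profile; mutual best responses are the pure NE.
Player 1 against (L, In): payoffs -5, 0 → best response Bottom.
Player 1 against (L, Out): payoffs 2, 4 → best response Bottom.
Player 1 against (C, In): payoffs 3, -5 → best response Top.
Player 1 against (C, Out): payoffs -1, -3 → best response Top.
Player 1 against (R, In): payoffs 3, 0 → best response Top.
Player 1 against (R, Out): payoffs -5, 4 → best response Bottom.
Player 2 against (Top, In): payoffs 2, -1, 0 → best response L.
Player 2 against (Top, Out): payoffs -2, -1, 4 → best response R.
Player 2 against (Bottom, In): payoffs -4, 5, -3 → best response C.
Player 2 against (Bottom, Out): payoffs -5, -2, 2 → best response R.
Player 3 against (Top, L): payoffs 1, 2 → best response Out.
Player 3 against (Top, C): payoffs -3, 1 → best response Out.
Player 3 against (Top, R): payoffs 0, -5 → best response In.
Player 3 against (Bottom, L): payoffs 2, 4 → best response Out.
Player 3 against (Bottom, C): payoffs -3, 0 → best response Out.
Player 3 against (Bottom, R): payoffs 0, -2 → best response In.
No profile is a mutual best response for all players.

none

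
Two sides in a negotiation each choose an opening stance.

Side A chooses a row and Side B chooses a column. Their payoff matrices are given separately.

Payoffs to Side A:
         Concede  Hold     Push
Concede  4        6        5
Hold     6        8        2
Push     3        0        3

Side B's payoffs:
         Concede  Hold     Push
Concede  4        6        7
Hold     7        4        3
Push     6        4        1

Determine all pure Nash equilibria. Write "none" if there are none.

Side A against Concede: payoffs 4, 6, 3 → best response Hold.
Side A against Hold: payoffs 6, 8, 0 → best response Hold.
Side A against Push: payoffs 5, 2, 3 → best response Concede.
Side B against Concede: payoffs 4, 6, 7 → best response Push.
Side B against Hold: payoffs 7, 4, 3 → best response Concede.
Side B against Push: payoffs 6, 4, 1 → best response Concede.
Mutual best responses: (Concede, Push); (Hold, Concede).

Pure-strategy Nash equilibria: (Concede, Push), (Hold, Concede)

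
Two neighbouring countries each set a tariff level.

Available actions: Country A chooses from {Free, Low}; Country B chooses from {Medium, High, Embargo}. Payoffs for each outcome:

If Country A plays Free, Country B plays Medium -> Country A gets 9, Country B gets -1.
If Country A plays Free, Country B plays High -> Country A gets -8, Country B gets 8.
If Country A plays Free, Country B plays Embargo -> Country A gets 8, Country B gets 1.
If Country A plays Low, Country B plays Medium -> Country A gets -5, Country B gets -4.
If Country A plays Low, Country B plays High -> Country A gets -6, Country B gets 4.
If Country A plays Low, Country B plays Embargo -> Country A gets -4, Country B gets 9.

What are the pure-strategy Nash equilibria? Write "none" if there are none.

Check each profile: it is a Nash equilibrium iff no player can strictly gain by switching unilaterally.
(Free, Medium): Country B can switch to High (-1 → 8). Not NE.
(Free, High): Country A can switch to Low (-8 → -6). Not NE.
(Free, Embargo): Country B can switch to High (1 → 8). Not NE.
(Low, Medium): Country A can switch to Free (-5 → 9). Not NE.
(Low, High): Country B can switch to Embargo (4 → 9). Not NE.
(Low, Embargo): Country A can switch to Free (-4 → 8). Not NE.

There is no pure-strategy Nash equilibrium.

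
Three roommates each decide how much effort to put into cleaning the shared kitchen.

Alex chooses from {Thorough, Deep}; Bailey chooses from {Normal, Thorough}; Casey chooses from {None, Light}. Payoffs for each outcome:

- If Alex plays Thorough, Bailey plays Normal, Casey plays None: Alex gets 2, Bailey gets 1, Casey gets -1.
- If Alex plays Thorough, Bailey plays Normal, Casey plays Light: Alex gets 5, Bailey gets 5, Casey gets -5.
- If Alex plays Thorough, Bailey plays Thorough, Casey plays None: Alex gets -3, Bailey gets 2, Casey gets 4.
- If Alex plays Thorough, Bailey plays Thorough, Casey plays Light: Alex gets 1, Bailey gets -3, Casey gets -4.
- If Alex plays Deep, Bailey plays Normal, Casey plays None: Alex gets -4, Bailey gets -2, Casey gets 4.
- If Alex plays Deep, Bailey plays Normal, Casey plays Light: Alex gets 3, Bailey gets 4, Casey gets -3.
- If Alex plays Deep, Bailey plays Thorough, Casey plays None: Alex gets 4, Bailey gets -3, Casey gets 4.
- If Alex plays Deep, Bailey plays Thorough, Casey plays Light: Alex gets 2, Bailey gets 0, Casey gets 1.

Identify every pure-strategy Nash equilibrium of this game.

none

For each player, find the best response to each opponent profile; mutual best responses are the pure NE.
Alex against (Normal, None): payoffs 2, -4 → best response Thorough.
Alex against (Normal, Light): payoffs 5, 3 → best response Thorough.
Alex against (Thorough, None): payoffs -3, 4 → best response Deep.
Alex against (Thorough, Light): payoffs 1, 2 → best response Deep.
Bailey against (Thorough, None): payoffs 1, 2 → best response Thorough.
Bailey against (Thorough, Light): payoffs 5, -3 → best response Normal.
Bailey against (Deep, None): payoffs -2, -3 → best response Normal.
Bailey against (Deep, Light): payoffs 4, 0 → best response Normal.
Casey against (Thorough, Normal): payoffs -1, -5 → best response None.
Casey against (Thorough, Thorough): payoffs 4, -4 → best response None.
Casey against (Deep, Normal): payoffs 4, -3 → best response None.
Casey against (Deep, Thorough): payoffs 4, 1 → best response None.
No profile is a mutual best response for all players.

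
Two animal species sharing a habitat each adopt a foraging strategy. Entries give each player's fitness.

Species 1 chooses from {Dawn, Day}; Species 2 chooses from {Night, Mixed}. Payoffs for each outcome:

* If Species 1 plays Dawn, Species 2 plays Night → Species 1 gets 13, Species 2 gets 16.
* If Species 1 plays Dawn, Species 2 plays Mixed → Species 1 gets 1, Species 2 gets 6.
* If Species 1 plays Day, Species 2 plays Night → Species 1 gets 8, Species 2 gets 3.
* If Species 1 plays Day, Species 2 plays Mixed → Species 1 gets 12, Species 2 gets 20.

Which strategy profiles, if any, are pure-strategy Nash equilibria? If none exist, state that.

(Dawn, Night), (Day, Mixed)

Mark each player's best response to every combination of opponents' strategies; a profile where every player is best-responding is a pure Nash equilibrium.
Species 1 against Night: payoffs 13, 8 → best response Dawn.
Species 1 against Mixed: payoffs 1, 12 → best response Day.
Species 2 against Dawn: payoffs 16, 6 → best response Night.
Species 2 against Day: payoffs 3, 20 → best response Mixed.
Mutual best responses: (Dawn, Night); (Day, Mixed).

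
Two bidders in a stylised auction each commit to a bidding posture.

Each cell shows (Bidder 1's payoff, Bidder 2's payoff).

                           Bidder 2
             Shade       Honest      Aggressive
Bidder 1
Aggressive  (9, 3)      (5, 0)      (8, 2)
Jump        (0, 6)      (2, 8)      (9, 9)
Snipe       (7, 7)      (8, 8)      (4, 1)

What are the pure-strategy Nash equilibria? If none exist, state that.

(Aggressive, Shade); (Jump, Aggressive); (Snipe, Honest)

Check each profile: it is a Nash equilibrium iff no player can strictly gain by switching unilaterally.
(Aggressive, Shade): Bidder 1 gets 9, best alternative 7; Bidder 2 gets 3, best alternative 2. No profitable deviation — NE.
(Aggressive, Honest): Bidder 1 can switch to Snipe (5 → 8). Not NE.
(Aggressive, Aggressive): Bidder 1 can switch to Jump (8 → 9). Not NE.
(Jump, Shade): Bidder 1 can switch to Aggressive (0 → 9). Not NE.
(Jump, Honest): Bidder 1 can switch to Aggressive (2 → 5). Not NE.
(Jump, Aggressive): Bidder 1 gets 9, best alternative 8; Bidder 2 gets 9, best alternative 8. No profitable deviation — NE.
(Snipe, Shade): Bidder 1 can switch to Aggressive (7 → 9). Not NE.
(Snipe, Honest): Bidder 1 gets 8, best alternative 5; Bidder 2 gets 8, best alternative 7. No profitable deviation — NE.
(Snipe, Aggressive): Bidder 1 can switch to Aggressive (4 → 8). Not NE.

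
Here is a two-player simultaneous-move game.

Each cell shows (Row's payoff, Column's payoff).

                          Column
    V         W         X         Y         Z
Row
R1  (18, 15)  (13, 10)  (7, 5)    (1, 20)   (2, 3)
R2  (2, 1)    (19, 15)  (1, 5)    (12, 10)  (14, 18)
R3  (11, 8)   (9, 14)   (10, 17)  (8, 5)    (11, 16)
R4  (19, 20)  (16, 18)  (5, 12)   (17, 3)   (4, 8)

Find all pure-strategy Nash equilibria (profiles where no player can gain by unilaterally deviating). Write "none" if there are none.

(R2, Z) and (R3, X) and (R4, V)

(R1, V): Row can switch to R4 (18 → 19). Not NE.
(R1, W): Row can switch to R2 (13 → 19). Not NE.
(R1, X): Row can switch to R3 (7 → 10). Not NE.
(R1, Y): Row can switch to R2 (1 → 12). Not NE.
(R1, Z): Row can switch to R2 (2 → 14). Not NE.
(R2, V): Row can switch to R1 (2 → 18). Not NE.
(R2, W): Column can switch to Z (15 → 18). Not NE.
(R2, X): Row can switch to R1 (1 → 7). Not NE.
(R2, Y): Row can switch to R4 (12 → 17). Not NE.
(R2, Z): Row gets 14, best alternative 11; Column gets 18, best alternative 15. No profitable deviation — NE.
(R3, V): Row can switch to R1 (11 → 18). Not NE.
(R3, W): Row can switch to R1 (9 → 13). Not NE.
(R3, X): Row gets 10, best alternative 7; Column gets 17, best alternative 16. No profitable deviation — NE.
(R3, Y): Row can switch to R2 (8 → 12). Not NE.
(R4, V): Row gets 19, best alternative 18; Column gets 20, best alternative 18. No profitable deviation — NE.
(The remaining 5 profiles each have a profitable deviation by the same check.)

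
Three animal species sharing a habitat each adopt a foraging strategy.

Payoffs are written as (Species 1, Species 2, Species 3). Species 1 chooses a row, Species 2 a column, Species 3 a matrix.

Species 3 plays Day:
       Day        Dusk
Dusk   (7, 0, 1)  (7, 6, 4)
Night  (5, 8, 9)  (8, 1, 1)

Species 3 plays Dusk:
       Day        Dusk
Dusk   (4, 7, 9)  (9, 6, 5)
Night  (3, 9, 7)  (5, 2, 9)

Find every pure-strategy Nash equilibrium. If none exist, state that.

(Dusk, Day, Dusk)

Check each profile: it is a Nash equilibrium iff no player can strictly gain by switching unilaterally.
(Dusk, Day, Day): Species 2 can switch to Dusk (0 → 6). Not NE.
(Dusk, Day, Dusk): Species 1 gets 4, best alternative 3; Species 2 gets 7, best alternative 6; Species 3 gets 9, best alternative 1. No profitable deviation — NE.
(Dusk, Dusk, Day): Species 1 can switch to Night (7 → 8). Not NE.
(Dusk, Dusk, Dusk): Species 2 can switch to Day (6 → 7). Not NE.
(Night, Day, Day): Species 1 can switch to Dusk (5 → 7). Not NE.
(Night, Day, Dusk): Species 1 can switch to Dusk (3 → 4). Not NE.
(Night, Dusk, Day): Species 2 can switch to Day (1 → 8). Not NE.
(Night, Dusk, Dusk): Species 1 can switch to Dusk (5 → 9). Not NE.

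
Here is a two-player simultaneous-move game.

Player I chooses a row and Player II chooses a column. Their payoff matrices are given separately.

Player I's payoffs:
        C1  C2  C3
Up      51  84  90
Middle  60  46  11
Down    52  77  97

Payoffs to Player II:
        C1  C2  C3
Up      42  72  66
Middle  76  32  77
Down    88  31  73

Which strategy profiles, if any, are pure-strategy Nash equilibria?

Player I against C1: payoffs 51, 60, 52 → best response Middle.
Player I against C2: payoffs 84, 46, 77 → best response Up.
Player I against C3: payoffs 90, 11, 97 → best response Down.
Player II against Up: payoffs 42, 72, 66 → best response C2.
Player II against Middle: payoffs 76, 32, 77 → best response C3.
Player II against Down: payoffs 88, 31, 73 → best response C1.
Mutual best responses: (Up, C2).

Pure NE: (Up, C2)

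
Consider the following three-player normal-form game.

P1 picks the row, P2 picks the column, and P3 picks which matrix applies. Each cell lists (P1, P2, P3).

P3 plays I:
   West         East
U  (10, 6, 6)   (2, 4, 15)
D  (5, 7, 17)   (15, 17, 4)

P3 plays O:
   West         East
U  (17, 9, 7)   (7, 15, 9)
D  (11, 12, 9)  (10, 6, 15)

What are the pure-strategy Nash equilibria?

P1 against (West, I): payoffs 10, 5 → best response U.
P1 against (West, O): payoffs 17, 11 → best response U.
P1 against (East, I): payoffs 2, 15 → best response D.
P1 against (East, O): payoffs 7, 10 → best response D.
P2 against (U, I): payoffs 6, 4 → best response West.
P2 against (U, O): payoffs 9, 15 → best response East.
P2 against (D, I): payoffs 7, 17 → best response East.
P2 against (D, O): payoffs 12, 6 → best response West.
P3 against (U, West): payoffs 6, 7 → best response O.
P3 against (U, East): payoffs 15, 9 → best response I.
P3 against (D, West): payoffs 17, 9 → best response I.
P3 against (D, East): payoffs 4, 15 → best response O.
No profile is a mutual best response for all players.

This game has no pure Nash equilibrium.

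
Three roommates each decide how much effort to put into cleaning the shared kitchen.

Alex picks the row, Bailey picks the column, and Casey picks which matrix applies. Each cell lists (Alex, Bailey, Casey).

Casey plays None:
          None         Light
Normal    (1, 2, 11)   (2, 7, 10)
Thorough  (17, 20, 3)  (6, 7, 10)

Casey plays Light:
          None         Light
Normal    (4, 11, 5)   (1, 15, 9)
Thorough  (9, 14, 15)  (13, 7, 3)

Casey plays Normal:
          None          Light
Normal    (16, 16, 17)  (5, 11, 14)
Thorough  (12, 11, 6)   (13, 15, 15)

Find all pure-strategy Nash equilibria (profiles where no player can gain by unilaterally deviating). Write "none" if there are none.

The pure Nash equilibria are (Normal, None, Normal); (Thorough, None, Light); (Thorough, Light, Normal).

Mark each player's best response to every combination of opponents' strategies; a profile where every player is best-responding is a pure Nash equilibrium.
Alex against (None, None): payoffs 1, 17 → best response Thorough.
Alex against (None, Light): payoffs 4, 9 → best response Thorough.
Alex against (None, Normal): payoffs 16, 12 → best response Normal.
Alex against (Light, None): payoffs 2, 6 → best response Thorough.
Alex against (Light, Light): payoffs 1, 13 → best response Thorough.
Alex against (Light, Normal): payoffs 5, 13 → best response Thorough.
Bailey against (Normal, None): payoffs 2, 7 → best response Light.
Bailey against (Normal, Light): payoffs 11, 15 → best response Light.
Bailey against (Normal, Normal): payoffs 16, 11 → best response None.
Bailey against (Thorough, None): payoffs 20, 7 → best response None.
Bailey against (Thorough, Light): payoffs 14, 7 → best response None.
Bailey against (Thorough, Normal): payoffs 11, 15 → best response Light.
Casey against (Normal, None): payoffs 11, 5, 17 → best response Normal.
Casey against (Normal, Light): payoffs 10, 9, 14 → best response Normal.
Casey against (Thorough, None): payoffs 3, 15, 6 → best response Light.
Casey against (Thorough, Light): payoffs 10, 3, 15 → best response Normal.
Mutual best responses: (Normal, None, Normal); (Thorough, None, Light); (Thorough, Light, Normal).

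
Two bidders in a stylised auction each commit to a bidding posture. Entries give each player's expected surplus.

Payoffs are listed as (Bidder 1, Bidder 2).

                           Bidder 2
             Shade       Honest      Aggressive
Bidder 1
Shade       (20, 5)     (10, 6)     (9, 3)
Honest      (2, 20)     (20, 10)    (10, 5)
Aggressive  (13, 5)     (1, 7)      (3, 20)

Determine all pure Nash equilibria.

Mark each player's best response to every combination of opponents' strategies; a profile where every player is best-responding is a pure Nash equilibrium.
Bidder 1 against Shade: payoffs 20, 2, 13 → best response Shade.
Bidder 1 against Honest: payoffs 10, 20, 1 → best response Honest.
Bidder 1 against Aggressive: payoffs 9, 10, 3 → best response Honest.
Bidder 2 against Shade: payoffs 5, 6, 3 → best response Honest.
Bidder 2 against Honest: payoffs 20, 10, 5 → best response Shade.
Bidder 2 against Aggressive: payoffs 5, 7, 20 → best response Aggressive.
No profile is a mutual best response for all players.

No pure-strategy Nash equilibrium.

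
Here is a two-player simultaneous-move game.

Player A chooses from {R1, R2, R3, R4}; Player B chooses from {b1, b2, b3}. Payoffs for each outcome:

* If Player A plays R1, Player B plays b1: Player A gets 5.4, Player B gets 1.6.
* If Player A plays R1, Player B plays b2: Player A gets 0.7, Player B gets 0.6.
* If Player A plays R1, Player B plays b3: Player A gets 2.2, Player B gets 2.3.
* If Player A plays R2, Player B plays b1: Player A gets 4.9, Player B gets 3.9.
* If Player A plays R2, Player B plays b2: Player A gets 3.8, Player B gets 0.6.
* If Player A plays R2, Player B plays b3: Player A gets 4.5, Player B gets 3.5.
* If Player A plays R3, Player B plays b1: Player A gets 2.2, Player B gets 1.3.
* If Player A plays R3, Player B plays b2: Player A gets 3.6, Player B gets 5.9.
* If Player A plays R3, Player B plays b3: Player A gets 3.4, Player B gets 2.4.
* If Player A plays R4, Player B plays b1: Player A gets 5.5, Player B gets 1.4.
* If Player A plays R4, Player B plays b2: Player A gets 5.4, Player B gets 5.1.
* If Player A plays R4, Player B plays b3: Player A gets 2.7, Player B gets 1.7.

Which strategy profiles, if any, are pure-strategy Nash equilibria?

The unique pure-strategy Nash equilibrium is (R4, b2).

(R1, b1): Player A can switch to R4 (5.4 → 5.5). Not NE.
(R1, b2): Player A can switch to R2 (0.7 → 3.8). Not NE.
(R1, b3): Player A can switch to R2 (2.2 → 4.5). Not NE.
(R2, b1): Player A can switch to R1 (4.9 → 5.4). Not NE.
(R2, b2): Player A can switch to R4 (3.8 → 5.4). Not NE.
(R2, b3): Player B can switch to b1 (3.5 → 3.9). Not NE.
(R3, b1): Player A can switch to R1 (2.2 → 5.4). Not NE.
(R3, b2): Player A can switch to R2 (3.6 → 3.8). Not NE.
(R3, b3): Player A can switch to R2 (3.4 → 4.5). Not NE.
(R4, b1): Player B can switch to b2 (1.4 → 5.1). Not NE.
(R4, b2): Player A gets 5.4, best alternative 3.8; Player B gets 5.1, best alternative 1.7. No profitable deviation — NE.
(The remaining 1 profile has a profitable deviation by the same check.)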